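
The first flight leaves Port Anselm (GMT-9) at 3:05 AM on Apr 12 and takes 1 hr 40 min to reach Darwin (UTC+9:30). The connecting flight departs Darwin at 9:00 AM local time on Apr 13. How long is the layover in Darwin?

9 hours 45 minutes

Convert departure to UTC: 3:05 AM + 9:00 = 12:05 PM UTC on Apr 12.
Add 1 hour and 40 minutes flight time → 1:45 PM UTC.
Darwin is UTC+9:30, so local arrival = 1:45 PM + 9:30 = 11:15 PM on Apr 12.
Layover = 9:00 AM − 11:15 PM (+1 day) = 9 hours 45 minutes.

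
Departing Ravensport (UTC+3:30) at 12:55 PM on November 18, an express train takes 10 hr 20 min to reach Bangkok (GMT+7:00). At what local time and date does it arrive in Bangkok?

Convert departure to UTC: 12:55 PM − 3:30 = 9:25 AM UTC on Nov 18.
Add 10 hours and 20 minutes travel time → 7:45 PM UTC.
Bangkok is UTC+7:00, so local arrival = 7:45 PM + 7:00 = 2:45 AM on Nov 19.

2:45 AM on November 19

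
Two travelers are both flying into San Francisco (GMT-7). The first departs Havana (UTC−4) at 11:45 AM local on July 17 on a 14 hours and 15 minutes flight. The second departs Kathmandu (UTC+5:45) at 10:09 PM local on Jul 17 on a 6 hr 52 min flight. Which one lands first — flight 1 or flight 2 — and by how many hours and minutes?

Flight 1 in UTC: 11:45 AM + 4:00 = 3:45 PM on Jul 17.
+14 hours 15 minutes → arrive 6:00 AM UTC on Jul 18.
Flight 2 in UTC: 10:09 PM − 5:45 = 4:24 PM on Jul 17.
+6 hours and 52 minutes → arrive 11:16 PM UTC on Jul 17.
Flight 2 lands earlier by 6 hours 44 minutes.

the second, by 6 hours 44 minutes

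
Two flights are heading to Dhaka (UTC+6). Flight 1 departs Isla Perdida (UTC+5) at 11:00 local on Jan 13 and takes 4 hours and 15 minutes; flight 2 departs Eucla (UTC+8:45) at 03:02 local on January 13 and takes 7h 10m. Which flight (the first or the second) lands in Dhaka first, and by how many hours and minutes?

Flight 1 in UTC: 11:00 − 5:00 = 06:00 on Jan 13.
+4 hours and 15 minutes → arrive 10:15 UTC on Jan 13.
Flight 2 in UTC: 03:02 − 8:45 = 18:17 on Jan 12.
+7 hours and 10 minutes → arrive 01:27 UTC on Jan 13.
Flight 2 lands earlier by 8 hours 48 minutes.

the second, by 8 hours 48 minutes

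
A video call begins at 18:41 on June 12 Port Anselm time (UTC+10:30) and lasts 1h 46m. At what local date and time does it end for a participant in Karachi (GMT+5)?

14:57 on Jun 12

Karachi is 5:30 behind Port Anselm.
After 1 hour and 46 minutes it is 20:27 in Port Anselm.
Shift by the zone difference: 20:27 − 5:30 = 14:57 on Jun 12 in Karachi.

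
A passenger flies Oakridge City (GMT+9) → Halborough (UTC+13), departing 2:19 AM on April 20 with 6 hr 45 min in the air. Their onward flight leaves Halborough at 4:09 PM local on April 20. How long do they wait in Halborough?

3 hours 5 minutes

Convert departure to UTC: 2:19 AM − 9:00 = 5:19 PM UTC on Apr 19.
Add 6 hours 45 minutes flight time → 12:04 AM UTC (Apr 20).
Halborough is UTC+13:00, so local arrival = 12:04 AM + 13:00 = 1:04 PM on Apr 20.
Layover = 4:09 PM − 1:04 PM = 3 hours 5 minutes.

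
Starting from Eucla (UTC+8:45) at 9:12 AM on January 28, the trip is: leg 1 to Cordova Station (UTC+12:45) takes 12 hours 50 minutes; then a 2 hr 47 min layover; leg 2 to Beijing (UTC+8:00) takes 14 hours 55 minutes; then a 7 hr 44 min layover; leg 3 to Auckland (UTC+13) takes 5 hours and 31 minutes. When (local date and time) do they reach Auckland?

9:14 AM on January 30

Convert departure to UTC: 9:12 AM − 8:45 = 12:27 AM UTC on Jan 28.
Add 12 hours 50 minutes leg 1 → 1:17 PM UTC.
Add 2 hours and 47 minutes layover in Cordova Station → 4:04 PM UTC.
Add 14 hours and 55 minutes leg 2 → 6:59 AM UTC (Jan 29).
Add 7 hours and 44 minutes layover in Beijing → 2:43 PM UTC.
Add 5 hours and 31 minutes leg 3 → 8:14 PM UTC.
Auckland is UTC+13:00, so local arrival = 8:14 PM + 13:00 = 9:14 AM on Jan 30.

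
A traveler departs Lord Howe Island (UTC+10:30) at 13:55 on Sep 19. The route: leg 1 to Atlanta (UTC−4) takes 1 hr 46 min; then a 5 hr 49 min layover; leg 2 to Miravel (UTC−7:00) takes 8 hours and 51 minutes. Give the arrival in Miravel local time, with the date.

12:51 on Sep 19

Convert departure to UTC: 13:55 − 10:30 = 03:25 UTC on Sep 19.
Add 1 hour 46 minutes leg 1 → 05:11 UTC.
Add 5 hours 49 minutes layover in Atlanta → 11:00 UTC.
Add 8 hours and 51 minutes leg 2 → 19:51 UTC.
Miravel is UTC−7:00, so local arrival = 19:51 − 7:00 = 12:51 on Sep 19.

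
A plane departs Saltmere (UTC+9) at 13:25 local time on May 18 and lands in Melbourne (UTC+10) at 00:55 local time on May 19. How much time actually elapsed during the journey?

10 hours 30 minutes

Melbourne is 1:00 ahead of Saltmere.
Clock-face elapsed time (ignoring zones) is 11 hours 30 minutes.
Actual elapsed = 11 hours 30 minutes − 1:00 = 10 hours 30 minutes.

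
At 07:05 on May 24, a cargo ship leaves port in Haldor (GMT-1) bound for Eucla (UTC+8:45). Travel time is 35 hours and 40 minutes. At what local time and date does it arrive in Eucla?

Convert departure to UTC: 07:05 + 1:00 = 08:05 UTC on May 24.
Add 35 hours 40 minutes travel time → 19:45 UTC (May 25).
Eucla is UTC+8:45, so local arrival = 19:45 + 8:45 = 04:30 on May 26.

04:30 on May 26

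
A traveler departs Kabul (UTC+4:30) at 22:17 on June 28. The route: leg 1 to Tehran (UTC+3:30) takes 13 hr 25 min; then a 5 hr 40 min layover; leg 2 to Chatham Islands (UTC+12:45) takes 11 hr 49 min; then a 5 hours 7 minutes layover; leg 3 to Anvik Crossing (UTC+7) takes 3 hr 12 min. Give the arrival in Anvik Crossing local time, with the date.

16:00 on June 30

Convert departure to UTC: 22:17 − 4:30 = 17:47 UTC on Jun 28.
Add 13 hours 25 minutes leg 1 → 07:12 UTC (Jun 29).
Add 5 hours 40 minutes layover in Tehran → 12:52 UTC.
Add 11 hours 49 minutes leg 2 → 00:41 UTC (Jun 30).
Add 5 hours 7 minutes layover in Chatham Islands → 05:48 UTC.
Add 3 hours and 12 minutes leg 3 → 09:00 UTC.
Anvik Crossing is UTC+7:00, so local arrival = 09:00 + 7:00 = 16:00 on Jun 30.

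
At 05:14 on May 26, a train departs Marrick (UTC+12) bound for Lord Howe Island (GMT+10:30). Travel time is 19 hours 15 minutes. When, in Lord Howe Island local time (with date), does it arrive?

22:59 on May 26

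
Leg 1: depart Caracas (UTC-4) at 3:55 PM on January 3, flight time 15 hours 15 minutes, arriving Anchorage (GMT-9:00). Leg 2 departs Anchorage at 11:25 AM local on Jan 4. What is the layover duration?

9 hours 15 minutes

Convert departure to UTC: 3:55 PM + 4:00 = 7:55 PM UTC on Jan 3.
Add 15 hours and 15 minutes flight time → 11:10 AM UTC (Jan 4).
Anchorage is UTC−9:00, so local arrival = 11:10 AM − 9:00 = 2:10 AM on Jan 4.
Layover = 11:25 AM − 2:10 AM = 9 hours 15 minutes.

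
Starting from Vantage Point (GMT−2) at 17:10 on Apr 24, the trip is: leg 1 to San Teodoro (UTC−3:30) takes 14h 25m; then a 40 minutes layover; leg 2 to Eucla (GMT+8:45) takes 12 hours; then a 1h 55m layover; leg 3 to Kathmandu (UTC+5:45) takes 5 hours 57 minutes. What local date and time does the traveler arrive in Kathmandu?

11:52 on April 26

Convert departure to UTC: 17:10 + 2:00 = 19:10 UTC on Apr 24.
Add 14 hours 25 minutes leg 1 → 09:35 UTC (Apr 25).
Add 40 minutes layover in San Teodoro → 10:15 UTC.
Add 12 hours leg 2 → 22:15 UTC.
Add 1 hour 55 minutes layover in Eucla → 00:10 UTC (Apr 26).
Add 5 hours and 57 minutes leg 3 → 06:07 UTC.
Kathmandu is UTC+5:45, so local arrival = 06:07 + 5:45 = 11:52 on Apr 26.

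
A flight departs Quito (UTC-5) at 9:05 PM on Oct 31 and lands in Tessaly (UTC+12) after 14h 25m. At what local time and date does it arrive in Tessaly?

4:30 AM on Nov 2

Convert departure to UTC: 9:05 PM + 5:00 = 2:05 AM UTC on Nov 1.
Add 14 hours 25 minutes travel time → 4:30 PM UTC.
Tessaly is UTC+12:00, so local arrival = 4:30 PM + 12:00 = 4:30 AM on Nov 2.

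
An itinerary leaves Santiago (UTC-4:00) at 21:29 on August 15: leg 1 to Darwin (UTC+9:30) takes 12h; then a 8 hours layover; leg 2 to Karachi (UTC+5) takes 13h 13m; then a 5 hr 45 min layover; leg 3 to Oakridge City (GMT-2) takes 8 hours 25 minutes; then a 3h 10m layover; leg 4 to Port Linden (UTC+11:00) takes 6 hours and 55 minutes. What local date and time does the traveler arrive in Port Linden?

21:57 on Aug 18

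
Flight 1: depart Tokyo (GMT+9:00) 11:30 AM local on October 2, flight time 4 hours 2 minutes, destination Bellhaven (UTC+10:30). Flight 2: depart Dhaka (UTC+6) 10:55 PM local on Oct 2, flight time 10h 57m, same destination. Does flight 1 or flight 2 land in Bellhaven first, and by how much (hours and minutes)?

the first, by 21 hours 20 minutes

Flight 1 in UTC: 11:30 AM − 9:00 = 2:30 AM on Oct 2.
+4 hours 2 minutes → arrive 6:32 AM UTC on Oct 2.
Flight 2 in UTC: 10:55 PM − 6:00 = 4:55 PM on Oct 2.
+10 hours 57 minutes → arrive 3:52 AM UTC on Oct 3.
Flight 1 lands earlier by 21 hours 20 minutes.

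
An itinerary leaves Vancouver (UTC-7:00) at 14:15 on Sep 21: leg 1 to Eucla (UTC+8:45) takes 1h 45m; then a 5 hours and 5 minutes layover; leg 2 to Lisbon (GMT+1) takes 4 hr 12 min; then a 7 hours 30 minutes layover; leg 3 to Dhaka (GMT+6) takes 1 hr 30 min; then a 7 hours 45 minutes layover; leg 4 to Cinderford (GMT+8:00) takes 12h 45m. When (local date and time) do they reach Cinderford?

Convert departure to UTC: 14:15 + 7:00 = 21:15 UTC on Sep 21.
Add 1 hour and 45 minutes leg 1 → 23:00 UTC.
Add 5 hours 5 minutes layover in Eucla → 04:05 UTC (Sep 22).
Add 4 hours 12 minutes leg 2 → 08:17 UTC.
Add 7 hours and 30 minutes layover in Lisbon → 15:47 UTC.
Add 1 hour 30 minutes leg 3 → 17:17 UTC.
Add 7 hours and 45 minutes layover in Dhaka → 01:02 UTC (Sep 23).
Add 12 hours and 45 minutes leg 4 → 13:47 UTC.
Cinderford is UTC+8:00, so local arrival = 13:47 + 8:00 = 21:47 on Sep 23.

21:47 on September 23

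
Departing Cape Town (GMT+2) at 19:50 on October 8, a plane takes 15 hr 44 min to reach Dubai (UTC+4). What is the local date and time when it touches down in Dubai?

13:34 on Oct 9

Convert departure to UTC: 19:50 − 2:00 = 17:50 UTC on Oct 8.
Add 15 hours and 44 minutes travel time → 09:34 UTC (Oct 9).
Dubai is UTC+4:00, so local arrival = 09:34 + 4:00 = 13:34 on Oct 9.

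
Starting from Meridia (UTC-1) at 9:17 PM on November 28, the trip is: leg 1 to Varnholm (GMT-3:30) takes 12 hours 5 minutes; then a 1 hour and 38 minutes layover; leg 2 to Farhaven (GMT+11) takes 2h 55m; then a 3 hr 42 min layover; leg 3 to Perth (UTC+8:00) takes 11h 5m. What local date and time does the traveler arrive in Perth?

Convert departure to UTC: 9:17 PM + 1:00 = 10:17 PM UTC on Nov 28.
Add 12 hours and 5 minutes leg 1 → 10:22 AM UTC (Nov 29).
Add 1 hour 38 minutes layover in Varnholm → 12:00 PM UTC.
Add 2 hours 55 minutes leg 2 → 2:55 PM UTC.
Add 3 hours 42 minutes layover in Farhaven → 6:37 PM UTC.
Add 11 hours 5 minutes leg 3 → 5:42 AM UTC (Nov 30).
Perth is UTC+8:00, so local arrival = 5:42 AM + 8:00 = 1:42 PM on Nov 30.

1:42 PM on November 30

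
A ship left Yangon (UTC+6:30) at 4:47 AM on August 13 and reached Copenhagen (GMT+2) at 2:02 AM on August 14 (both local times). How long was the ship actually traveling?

25 hours 45 minutes

Departure in UTC: 4:47 AM − 6:30 = 10:17 PM on Aug 12.
Arrival in UTC: 2:02 AM − 2:00 = 12:02 AM on Aug 14.
Elapsed = 12:02 AM − 10:17 PM (+2 days) = 25 hours 45 minutes.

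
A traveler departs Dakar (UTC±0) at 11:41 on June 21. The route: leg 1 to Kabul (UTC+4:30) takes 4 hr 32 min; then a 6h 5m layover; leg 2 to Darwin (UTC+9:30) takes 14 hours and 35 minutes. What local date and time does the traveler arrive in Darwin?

22:23 on Jun 22

Dakar is at UTC+0, so departure is already 11:41 UTC on Jun 21.
Add 4 hours and 32 minutes leg 1 → 16:13 UTC.
Add 6 hours 5 minutes layover in Kabul → 22:18 UTC.
Add 14 hours 35 minutes leg 2 → 12:53 UTC (Jun 22).
Darwin is UTC+9:30, so local arrival = 12:53 + 9:30 = 22:23 on Jun 22.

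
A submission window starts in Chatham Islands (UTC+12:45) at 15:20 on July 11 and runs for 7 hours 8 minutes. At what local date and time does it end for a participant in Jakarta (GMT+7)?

Convert start to UTC: 15:20 − 12:45 = 02:35 UTC on Jul 11.
Add 7 hours 8 minutes duration → 09:43 UTC.
Jakarta is UTC+7:00, so local end time = 09:43 + 7:00 = 16:43 on Jul 11.

16:43 on Jul 11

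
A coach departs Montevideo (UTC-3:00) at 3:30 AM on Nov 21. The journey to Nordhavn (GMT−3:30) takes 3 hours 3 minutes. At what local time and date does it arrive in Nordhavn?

Nordhavn is 0:30 behind Montevideo.
After 3 hours and 3 minutes it is 6:33 AM in Montevideo.
Shift by the zone difference: 6:33 AM − 0:30 = 6:03 AM on Nov 21 in Nordhavn.

6:03 AM on Nov 21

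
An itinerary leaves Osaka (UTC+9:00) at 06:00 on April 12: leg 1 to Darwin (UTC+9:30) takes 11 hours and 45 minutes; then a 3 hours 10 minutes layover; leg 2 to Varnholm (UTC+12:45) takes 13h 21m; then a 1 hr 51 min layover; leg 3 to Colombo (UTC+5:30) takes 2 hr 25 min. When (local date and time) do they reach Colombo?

11:02 on April 13

Convert departure to UTC: 06:00 − 9:00 = 21:00 UTC on Apr 11.
Add 11 hours and 45 minutes leg 1 → 08:45 UTC (Apr 12).
Add 3 hours and 10 minutes layover in Darwin → 11:55 UTC.
Add 13 hours and 21 minutes leg 2 → 01:16 UTC (Apr 13).
Add 1 hour and 51 minutes layover in Varnholm → 03:07 UTC.
Add 2 hours and 25 minutes leg 3 → 05:32 UTC.
Colombo is UTC+5:30, so local arrival = 05:32 + 5:30 = 11:02 on Apr 13.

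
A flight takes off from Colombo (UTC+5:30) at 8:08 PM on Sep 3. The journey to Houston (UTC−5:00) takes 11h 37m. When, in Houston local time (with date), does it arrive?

9:15 PM on September 3

Convert departure to UTC: 8:08 PM − 5:30 = 2:38 PM UTC on Sep 3.
Add 11 hours 37 minutes travel time → 2:15 AM UTC (Sep 4).
Houston is UTC−5:00, so local arrival = 2:15 AM − 5:00 = 9:15 PM on Sep 3.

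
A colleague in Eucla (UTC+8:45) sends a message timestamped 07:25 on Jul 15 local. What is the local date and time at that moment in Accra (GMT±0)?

22:40 on Jul 14

Accra is 8:45 behind Eucla.
Shift by the zone difference: 07:25 − 8:45 = 22:40 on Jul 14 in Accra.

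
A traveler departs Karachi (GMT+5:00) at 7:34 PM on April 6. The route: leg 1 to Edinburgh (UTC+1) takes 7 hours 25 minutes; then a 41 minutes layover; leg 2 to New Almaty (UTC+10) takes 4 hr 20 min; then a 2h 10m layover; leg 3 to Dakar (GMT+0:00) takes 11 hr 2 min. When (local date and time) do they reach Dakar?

4:12 PM on Apr 7

Convert departure to UTC: 7:34 PM − 5:00 = 2:34 PM UTC on Apr 6.
Add 7 hours and 25 minutes leg 1 → 9:59 PM UTC.
Add 41 minutes layover in Edinburgh → 10:40 PM UTC.
Add 4 hours 20 minutes leg 2 → 3:00 AM UTC (Apr 7).
Add 2 hours and 10 minutes layover in New Almaty → 5:10 AM UTC.
Add 11 hours and 2 minutes leg 3 → 4:12 PM UTC.
Dakar is UTC+0, so local arrival is the same: 4:12 PM on Apr 7.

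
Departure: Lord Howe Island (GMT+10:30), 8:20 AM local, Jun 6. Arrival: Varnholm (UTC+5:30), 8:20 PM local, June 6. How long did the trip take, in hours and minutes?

17 hours

Varnholm is 5:00 behind Lord Howe Island.
Clock-face elapsed time (ignoring zones) is 12 hours.
Actual elapsed = 12 hours + 5:00 = 17 hours.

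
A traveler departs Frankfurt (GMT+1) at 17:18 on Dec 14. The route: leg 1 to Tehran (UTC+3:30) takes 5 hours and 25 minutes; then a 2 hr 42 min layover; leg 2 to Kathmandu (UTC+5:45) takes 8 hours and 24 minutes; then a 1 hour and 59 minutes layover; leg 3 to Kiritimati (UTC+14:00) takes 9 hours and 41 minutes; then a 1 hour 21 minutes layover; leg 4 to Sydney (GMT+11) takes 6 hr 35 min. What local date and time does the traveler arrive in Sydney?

Convert departure to UTC: 17:18 − 1:00 = 16:18 UTC on Dec 14.
Add 5 hours and 25 minutes leg 1 → 21:43 UTC.
Add 2 hours and 42 minutes layover in Tehran → 00:25 UTC (Dec 15).
Add 8 hours 24 minutes leg 2 → 08:49 UTC.
Add 1 hour and 59 minutes layover in Kathmandu → 10:48 UTC.
Add 9 hours 41 minutes leg 3 → 20:29 UTC.
Add 1 hour 21 minutes layover in Kiritimati → 21:50 UTC.
Add 6 hours and 35 minutes leg 4 → 04:25 UTC (Dec 16).
Sydney is UTC+11:00, so local arrival = 04:25 + 11:00 = 15:25 on Dec 16.

15:25 on December 16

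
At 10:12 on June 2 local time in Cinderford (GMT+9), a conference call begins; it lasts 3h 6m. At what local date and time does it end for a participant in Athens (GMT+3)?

Convert start to UTC: 10:12 − 9:00 = 01:12 UTC on Jun 2.
Add 3 hours and 6 minutes duration → 04:18 UTC.
Athens is UTC+3:00, so local end time = 04:18 + 3:00 = 07:18 on Jun 2.

07:18 on Jun 2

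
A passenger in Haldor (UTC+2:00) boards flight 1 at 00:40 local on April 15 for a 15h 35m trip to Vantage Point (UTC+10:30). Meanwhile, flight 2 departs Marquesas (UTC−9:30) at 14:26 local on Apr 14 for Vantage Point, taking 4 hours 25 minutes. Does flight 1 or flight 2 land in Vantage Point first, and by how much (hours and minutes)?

the second, by 9 hours 54 minutes

Flight 1 in UTC: 00:40 − 2:00 = 22:40 on Apr 14.
+15 hours 35 minutes → arrive 14:15 UTC on Apr 15.
Flight 2 in UTC: 14:26 + 9:30 = 23:56 on Apr 14.
+4 hours 25 minutes → arrive 04:21 UTC on Apr 15.
Flight 2 lands earlier by 9 hours 54 minutes.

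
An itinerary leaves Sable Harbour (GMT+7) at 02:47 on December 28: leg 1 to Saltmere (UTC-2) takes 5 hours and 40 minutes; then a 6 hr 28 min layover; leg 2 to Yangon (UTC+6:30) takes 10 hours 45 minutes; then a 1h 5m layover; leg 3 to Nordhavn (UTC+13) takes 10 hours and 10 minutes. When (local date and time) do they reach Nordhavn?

18:55 on December 29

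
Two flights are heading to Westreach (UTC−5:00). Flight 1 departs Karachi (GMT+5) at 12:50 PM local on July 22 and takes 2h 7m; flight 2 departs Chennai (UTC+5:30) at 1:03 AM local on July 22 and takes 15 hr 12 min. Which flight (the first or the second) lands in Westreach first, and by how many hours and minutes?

the first, by 48 minutes

Flight 1 in UTC: 12:50 PM − 5:00 = 7:50 AM on Jul 22.
+2 hours and 7 minutes → arrive 9:57 AM UTC on Jul 22.
Flight 2 in UTC: 1:03 AM − 5:30 = 7:33 PM on Jul 21.
+15 hours and 12 minutes → arrive 10:45 AM UTC on Jul 22.
Flight 1 lands earlier by 48 minutes.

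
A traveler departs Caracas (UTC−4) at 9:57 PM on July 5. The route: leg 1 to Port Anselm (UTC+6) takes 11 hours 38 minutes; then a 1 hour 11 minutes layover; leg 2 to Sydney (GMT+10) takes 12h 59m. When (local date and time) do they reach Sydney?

Convert departure to UTC: 9:57 PM + 4:00 = 1:57 AM UTC on Jul 6.
Add 11 hours and 38 minutes leg 1 → 1:35 PM UTC.
Add 1 hour and 11 minutes layover in Port Anselm → 2:46 PM UTC.
Add 12 hours and 59 minutes leg 2 → 3:45 AM UTC (Jul 7).
Sydney is UTC+10:00, so local arrival = 3:45 AM + 10:00 = 1:45 PM on Jul 7.

1:45 PM on July 7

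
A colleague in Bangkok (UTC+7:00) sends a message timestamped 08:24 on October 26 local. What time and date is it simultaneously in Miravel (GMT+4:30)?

05:54 on October 26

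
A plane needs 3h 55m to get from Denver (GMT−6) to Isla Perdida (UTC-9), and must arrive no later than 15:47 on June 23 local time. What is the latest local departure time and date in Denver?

Target arrival in UTC: 15:47 + 9:00 = 00:47 on Jun 24.
Subtract 3 hours and 55 minutes → departure 20:52 UTC on Jun 23.
Denver is UTC−6:00: 20:52 − 6:00 = 14:52 on Jun 23.

14:52 on June 23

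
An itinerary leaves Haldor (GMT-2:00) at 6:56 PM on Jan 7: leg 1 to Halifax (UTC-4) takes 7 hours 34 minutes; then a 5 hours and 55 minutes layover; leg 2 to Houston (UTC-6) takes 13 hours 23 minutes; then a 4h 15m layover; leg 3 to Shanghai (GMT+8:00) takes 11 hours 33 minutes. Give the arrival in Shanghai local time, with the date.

Convert departure to UTC: 6:56 PM + 2:00 = 8:56 PM UTC on Jan 7.
Add 7 hours 34 minutes leg 1 → 4:30 AM UTC (Jan 8).
Add 5 hours and 55 minutes layover in Halifax → 10:25 AM UTC.
Add 13 hours 23 minutes leg 2 → 11:48 PM UTC.
Add 4 hours and 15 minutes layover in Houston → 4:03 AM UTC (Jan 9).
Add 11 hours and 33 minutes leg 3 → 3:36 PM UTC.
Shanghai is UTC+8:00, so local arrival = 3:36 PM + 8:00 = 11:36 PM on Jan 9.

11:36 PM on Jan 9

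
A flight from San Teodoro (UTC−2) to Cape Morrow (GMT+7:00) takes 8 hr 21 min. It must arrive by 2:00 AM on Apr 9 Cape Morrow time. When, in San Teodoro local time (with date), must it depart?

Target arrival in UTC: 2:00 AM − 7:00 = 7:00 PM on Apr 8.
Subtract 8 hours 21 minutes → departure 10:39 AM UTC on Apr 8.
San Teodoro is UTC−2:00: 10:39 AM − 2:00 = 8:39 AM on Apr 8.

8:39 AM on April 8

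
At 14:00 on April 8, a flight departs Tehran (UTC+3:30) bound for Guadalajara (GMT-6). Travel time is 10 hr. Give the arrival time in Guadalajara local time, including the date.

Guadalajara is 9:30 behind Tehran.
After 10 hours it is 00:00 (Apr 9) in Tehran.
Shift by the zone difference: 00:00 − 9:30 = 14:30 on Apr 8 in Guadalajara.

14:30 on Apr 8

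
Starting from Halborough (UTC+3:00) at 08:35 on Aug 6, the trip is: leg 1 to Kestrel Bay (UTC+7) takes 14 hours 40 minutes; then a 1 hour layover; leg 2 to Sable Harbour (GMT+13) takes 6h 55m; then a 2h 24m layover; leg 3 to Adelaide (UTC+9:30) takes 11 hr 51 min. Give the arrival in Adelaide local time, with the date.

03:55 on Aug 8

Convert departure to UTC: 08:35 − 3:00 = 05:35 UTC on Aug 6.
Add 14 hours and 40 minutes leg 1 → 20:15 UTC.
Add 1 hour layover in Kestrel Bay → 21:15 UTC.
Add 6 hours 55 minutes leg 2 → 04:10 UTC (Aug 7).
Add 2 hours and 24 minutes layover in Sable Harbour → 06:34 UTC.
Add 11 hours and 51 minutes leg 3 → 18:25 UTC.
Adelaide is UTC+9:30, so local arrival = 18:25 + 9:30 = 03:55 on Aug 8.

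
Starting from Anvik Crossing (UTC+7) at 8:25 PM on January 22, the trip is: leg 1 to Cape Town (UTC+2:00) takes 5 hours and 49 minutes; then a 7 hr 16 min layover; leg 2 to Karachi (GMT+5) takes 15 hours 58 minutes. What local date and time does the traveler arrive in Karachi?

11:28 PM on January 23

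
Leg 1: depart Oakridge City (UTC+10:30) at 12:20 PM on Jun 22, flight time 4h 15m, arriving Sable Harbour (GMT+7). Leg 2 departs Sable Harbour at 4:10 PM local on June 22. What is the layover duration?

3 hours 5 minutes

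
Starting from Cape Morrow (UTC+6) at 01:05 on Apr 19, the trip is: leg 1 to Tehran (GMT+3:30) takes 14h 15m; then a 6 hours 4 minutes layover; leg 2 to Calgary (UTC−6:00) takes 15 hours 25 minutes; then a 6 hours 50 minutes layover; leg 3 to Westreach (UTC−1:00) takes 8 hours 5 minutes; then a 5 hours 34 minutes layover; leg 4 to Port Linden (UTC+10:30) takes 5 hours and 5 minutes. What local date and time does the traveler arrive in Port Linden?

18:53 on April 21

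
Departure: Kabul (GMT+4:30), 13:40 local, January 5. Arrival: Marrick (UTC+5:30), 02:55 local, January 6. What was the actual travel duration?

Departure in UTC: 13:40 − 4:30 = 09:10 on Jan 5.
Arrival in UTC: 02:55 − 5:30 = 21:25 on Jan 5.
Elapsed = 21:25 − 09:10 = 12 hours 15 minutes.

12 hours 15 minutes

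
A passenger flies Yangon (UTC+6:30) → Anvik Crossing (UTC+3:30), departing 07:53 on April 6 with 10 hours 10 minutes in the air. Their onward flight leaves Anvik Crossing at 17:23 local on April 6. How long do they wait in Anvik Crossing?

Convert departure to UTC: 07:53 − 6:30 = 01:23 UTC on Apr 6.
Add 10 hours 10 minutes flight time → 11:33 UTC.
Anvik Crossing is UTC+3:30, so local arrival = 11:33 + 3:30 = 15:03 on Apr 6.
Layover = 17:23 − 15:03 = 2 hours 20 minutes.

2 hours 20 minutes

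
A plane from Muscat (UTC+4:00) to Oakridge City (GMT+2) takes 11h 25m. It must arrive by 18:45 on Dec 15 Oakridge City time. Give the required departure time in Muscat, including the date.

09:20 on December 15

Target arrival in UTC: 18:45 − 2:00 = 16:45 on Dec 15.
Subtract 11 hours 25 minutes → departure 05:20 UTC on Dec 15.
Muscat is UTC+4:00: 05:20 + 4:00 = 09:20 on Dec 15.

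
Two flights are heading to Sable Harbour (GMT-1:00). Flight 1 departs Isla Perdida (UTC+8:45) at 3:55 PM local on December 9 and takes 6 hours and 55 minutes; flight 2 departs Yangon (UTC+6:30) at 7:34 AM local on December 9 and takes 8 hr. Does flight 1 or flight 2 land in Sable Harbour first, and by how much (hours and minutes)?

the second, by 5 hours 1 minute

Flight 1 in UTC: 3:55 PM − 8:45 = 7:10 AM on Dec 9.
+6 hours and 55 minutes → arrive 2:05 PM UTC on Dec 9.
Flight 2 in UTC: 7:34 AM − 6:30 = 1:04 AM on Dec 9.
+8 hours → arrive 9:04 AM UTC on Dec 9.
Flight 2 lands earlier by 5 hours 1 minute.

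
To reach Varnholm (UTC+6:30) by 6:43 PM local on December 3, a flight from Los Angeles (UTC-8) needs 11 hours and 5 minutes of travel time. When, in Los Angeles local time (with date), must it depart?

Target arrival in UTC: 6:43 PM − 6:30 = 12:13 PM on Dec 3.
Subtract 11 hours 5 minutes → departure 1:08 AM UTC on Dec 3.
Los Angeles is UTC−8:00: 1:08 AM − 8:00 = 5:08 PM on Dec 2.

5:08 PM on December 2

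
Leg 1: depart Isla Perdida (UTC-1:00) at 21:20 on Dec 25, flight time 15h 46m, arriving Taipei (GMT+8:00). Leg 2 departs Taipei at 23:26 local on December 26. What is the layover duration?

Convert departure to UTC: 21:20 + 1:00 = 22:20 UTC on Dec 25.
Add 15 hours 46 minutes flight time → 14:06 UTC (Dec 26).
Taipei is UTC+8:00, so local arrival = 14:06 + 8:00 = 22:06 on Dec 26.
Layover = 23:26 − 22:06 = 1 hour 20 minutes.

1 hour 20 minutes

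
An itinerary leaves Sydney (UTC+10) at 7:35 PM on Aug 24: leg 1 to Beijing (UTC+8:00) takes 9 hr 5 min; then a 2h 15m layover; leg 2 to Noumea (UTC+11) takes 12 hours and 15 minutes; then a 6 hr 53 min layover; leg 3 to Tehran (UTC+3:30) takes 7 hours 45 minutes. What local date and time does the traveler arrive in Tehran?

Convert departure to UTC: 7:35 PM − 10:00 = 9:35 AM UTC on Aug 24.
Add 9 hours 5 minutes leg 1 → 6:40 PM UTC.
Add 2 hours 15 minutes layover in Beijing → 8:55 PM UTC.
Add 12 hours and 15 minutes leg 2 → 9:10 AM UTC (Aug 25).
Add 6 hours 53 minutes layover in Noumea → 4:03 PM UTC.
Add 7 hours 45 minutes leg 3 → 11:48 PM UTC.
Tehran is UTC+3:30, so local arrival = 11:48 PM + 3:30 = 3:18 AM on Aug 26.

3:18 AM on August 26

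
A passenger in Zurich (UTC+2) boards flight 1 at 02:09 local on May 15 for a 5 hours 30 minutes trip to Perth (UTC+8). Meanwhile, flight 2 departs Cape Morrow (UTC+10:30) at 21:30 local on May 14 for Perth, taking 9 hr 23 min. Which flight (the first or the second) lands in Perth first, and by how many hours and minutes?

the second, by 9 hours 16 minutes

Flight 1 in UTC: 02:09 − 2:00 = 00:09 on May 15.
+5 hours and 30 minutes → arrive 05:39 UTC on May 15.
Flight 2 in UTC: 21:30 − 10:30 = 11:00 on May 14.
+9 hours and 23 minutes → arrive 20:23 UTC on May 14.
Flight 2 lands earlier by 9 hours 16 minutes.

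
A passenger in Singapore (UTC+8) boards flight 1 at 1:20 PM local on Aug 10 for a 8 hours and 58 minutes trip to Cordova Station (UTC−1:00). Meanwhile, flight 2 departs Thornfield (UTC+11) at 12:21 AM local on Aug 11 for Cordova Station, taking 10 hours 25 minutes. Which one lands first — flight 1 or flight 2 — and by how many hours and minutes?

Flight 1 in UTC: 1:20 PM − 8:00 = 5:20 AM on Aug 10.
+8 hours and 58 minutes → arrive 2:18 PM UTC on Aug 10.
Flight 2 in UTC: 12:21 AM − 11:00 = 1:21 PM on Aug 10.
+10 hours 25 minutes → arrive 11:46 PM UTC on Aug 10.
Flight 1 lands earlier by 9 hours 28 minutes.

the first, by 9 hours 28 minutes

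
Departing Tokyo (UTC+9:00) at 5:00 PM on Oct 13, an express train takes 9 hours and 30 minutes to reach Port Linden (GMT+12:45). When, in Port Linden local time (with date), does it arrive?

6:15 AM on Oct 14

Port Linden is 3:45 ahead of Tokyo.
After 9 hours 30 minutes it is 2:30 AM (Oct 14) in Tokyo.
Shift by the zone difference: 2:30 AM + 3:45 = 6:15 AM on Oct 14 in Port Linden.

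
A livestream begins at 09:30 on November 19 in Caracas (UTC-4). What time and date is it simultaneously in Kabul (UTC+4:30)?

18:00 on November 19

In UTC: 09:30 + 4:00 = 13:30 on Nov 19.
Kabul is UTC+4:30: 13:30 + 4:30 = 18:00 on Nov 19.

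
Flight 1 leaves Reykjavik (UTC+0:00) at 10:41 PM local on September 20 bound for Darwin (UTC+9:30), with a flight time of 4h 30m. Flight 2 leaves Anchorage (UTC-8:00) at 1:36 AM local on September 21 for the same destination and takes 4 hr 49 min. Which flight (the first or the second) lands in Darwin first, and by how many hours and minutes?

Flight 1 departs at 10:41 PM UTC (Sep 20).
+4 hours 30 minutes → arrive 3:11 AM UTC on Sep 21.
Flight 2 in UTC: 1:36 AM + 8:00 = 9:36 AM on Sep 21.
+4 hours and 49 minutes → arrive 2:25 PM UTC on Sep 21.
Flight 1 lands earlier by 11 hours 14 minutes.

the first, by 11 hours 14 minutes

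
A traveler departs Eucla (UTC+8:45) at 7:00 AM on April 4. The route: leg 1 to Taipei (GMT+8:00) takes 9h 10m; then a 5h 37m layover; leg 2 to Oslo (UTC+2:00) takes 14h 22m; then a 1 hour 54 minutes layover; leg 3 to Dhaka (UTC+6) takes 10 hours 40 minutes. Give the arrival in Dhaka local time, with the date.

Convert departure to UTC: 7:00 AM − 8:45 = 10:15 PM UTC on Apr 3.
Add 9 hours and 10 minutes leg 1 → 7:25 AM UTC (Apr 4).
Add 5 hours 37 minutes layover in Taipei → 1:02 PM UTC.
Add 14 hours and 22 minutes leg 2 → 3:24 AM UTC (Apr 5).
Add 1 hour 54 minutes layover in Oslo → 5:18 AM UTC.
Add 10 hours 40 minutes leg 3 → 3:58 PM UTC.
Dhaka is UTC+6:00, so local arrival = 3:58 PM + 6:00 = 9:58 PM on Apr 5.

9:58 PM on April 5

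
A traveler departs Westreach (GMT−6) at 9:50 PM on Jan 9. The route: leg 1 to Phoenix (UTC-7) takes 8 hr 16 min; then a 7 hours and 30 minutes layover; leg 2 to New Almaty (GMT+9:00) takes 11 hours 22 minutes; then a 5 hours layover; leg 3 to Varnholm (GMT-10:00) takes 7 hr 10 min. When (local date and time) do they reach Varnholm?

9:08 AM on January 11

Convert departure to UTC: 9:50 PM + 6:00 = 3:50 AM UTC on Jan 10.
Add 8 hours and 16 minutes leg 1 → 12:06 PM UTC.
Add 7 hours 30 minutes layover in Phoenix → 7:36 PM UTC.
Add 11 hours and 22 minutes leg 2 → 6:58 AM UTC (Jan 11).
Add 5 hours layover in New Almaty → 11:58 AM UTC.
Add 7 hours 10 minutes leg 3 → 7:08 PM UTC.
Varnholm is UTC−10:00, so local arrival = 7:08 PM − 10:00 = 9:08 AM on Jan 11.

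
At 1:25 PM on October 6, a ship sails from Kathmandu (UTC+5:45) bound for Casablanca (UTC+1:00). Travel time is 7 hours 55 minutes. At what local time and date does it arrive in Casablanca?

Casablanca is 4:45 behind Kathmandu.
After 7 hours 55 minutes it is 9:20 PM in Kathmandu.
Shift by the zone difference: 9:20 PM − 4:45 = 4:35 PM on Oct 6 in Casablanca.

4:35 PM on Oct 6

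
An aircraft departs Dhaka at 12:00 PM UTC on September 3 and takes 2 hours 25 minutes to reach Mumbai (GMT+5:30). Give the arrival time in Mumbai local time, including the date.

Departure is given in UTC: 12:00 PM on Sep 3.
Add 2 hours and 25 minutes → 2:25 PM UTC.
Mumbai is UTC+5:30: 2:25 PM + 5:30 = 7:55 PM on Sep 3.

7:55 PM on Sep 3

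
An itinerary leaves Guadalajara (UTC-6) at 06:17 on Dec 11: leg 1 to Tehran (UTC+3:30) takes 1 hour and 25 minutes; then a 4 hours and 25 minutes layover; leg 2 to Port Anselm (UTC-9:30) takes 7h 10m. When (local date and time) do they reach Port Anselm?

15:47 on December 11

Convert departure to UTC: 06:17 + 6:00 = 12:17 UTC on Dec 11.
Add 1 hour 25 minutes leg 1 → 13:42 UTC.
Add 4 hours 25 minutes layover in Tehran → 18:07 UTC.
Add 7 hours 10 minutes leg 2 → 01:17 UTC (Dec 12).
Port Anselm is UTC−9:30, so local arrival = 01:17 − 9:30 = 15:47 on Dec 11.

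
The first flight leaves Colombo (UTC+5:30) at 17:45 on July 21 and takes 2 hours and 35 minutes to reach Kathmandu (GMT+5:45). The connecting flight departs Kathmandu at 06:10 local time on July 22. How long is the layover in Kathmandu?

Convert departure to UTC: 17:45 − 5:30 = 12:15 UTC on Jul 21.
Add 2 hours 35 minutes flight time → 14:50 UTC.
Kathmandu is UTC+5:45, so local arrival = 14:50 + 5:45 = 20:35 on Jul 21.
Layover = 06:10 − 20:35 (+1 day) = 9 hours 35 minutes.

9 hours 35 minutes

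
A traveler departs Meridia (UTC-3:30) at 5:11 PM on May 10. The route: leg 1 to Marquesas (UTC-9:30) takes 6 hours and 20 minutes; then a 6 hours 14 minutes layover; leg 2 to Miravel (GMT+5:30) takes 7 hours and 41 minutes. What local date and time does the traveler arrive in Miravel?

10:26 PM on May 11

Convert departure to UTC: 5:11 PM + 3:30 = 8:41 PM UTC on May 10.
Add 6 hours 20 minutes leg 1 → 3:01 AM UTC (May 11).
Add 6 hours and 14 minutes layover in Marquesas → 9:15 AM UTC.
Add 7 hours and 41 minutes leg 2 → 4:56 PM UTC.
Miravel is UTC+5:30, so local arrival = 4:56 PM + 5:30 = 10:26 PM on May 11.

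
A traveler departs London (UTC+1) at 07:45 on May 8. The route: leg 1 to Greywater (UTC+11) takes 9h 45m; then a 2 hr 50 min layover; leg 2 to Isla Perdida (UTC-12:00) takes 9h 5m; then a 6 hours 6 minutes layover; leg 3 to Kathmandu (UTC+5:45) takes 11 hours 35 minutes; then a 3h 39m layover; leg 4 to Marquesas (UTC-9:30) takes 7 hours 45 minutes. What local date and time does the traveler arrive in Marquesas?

00:00 on May 10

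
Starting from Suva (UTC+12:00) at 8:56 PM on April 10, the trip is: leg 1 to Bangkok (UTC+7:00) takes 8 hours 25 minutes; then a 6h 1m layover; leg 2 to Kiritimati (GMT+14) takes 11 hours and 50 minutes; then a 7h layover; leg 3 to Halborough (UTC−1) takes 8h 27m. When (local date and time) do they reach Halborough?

1:39 AM on Apr 12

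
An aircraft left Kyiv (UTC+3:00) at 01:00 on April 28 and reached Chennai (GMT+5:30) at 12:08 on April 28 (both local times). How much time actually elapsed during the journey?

8 hours 38 minutes

Departure in UTC: 01:00 − 3:00 = 22:00 on Apr 27.
Arrival in UTC: 12:08 − 5:30 = 06:38 on Apr 28.
Elapsed = 06:38 − 22:00 (+1 day) = 8 hours 38 minutes.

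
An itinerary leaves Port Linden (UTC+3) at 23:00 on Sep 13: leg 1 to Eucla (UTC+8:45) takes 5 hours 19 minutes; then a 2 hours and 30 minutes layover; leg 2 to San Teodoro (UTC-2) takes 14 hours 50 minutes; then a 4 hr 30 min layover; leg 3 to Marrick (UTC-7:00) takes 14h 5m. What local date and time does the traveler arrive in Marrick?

06:14 on September 15

Convert departure to UTC: 23:00 − 3:00 = 20:00 UTC on Sep 13.
Add 5 hours and 19 minutes leg 1 → 01:19 UTC (Sep 14).
Add 2 hours 30 minutes layover in Eucla → 03:49 UTC.
Add 14 hours and 50 minutes leg 2 → 18:39 UTC.
Add 4 hours 30 minutes layover in San Teodoro → 23:09 UTC.
Add 14 hours and 5 minutes leg 3 → 13:14 UTC (Sep 15).
Marrick is UTC−7:00, so local arrival = 13:14 − 7:00 = 06:14 on Sep 15.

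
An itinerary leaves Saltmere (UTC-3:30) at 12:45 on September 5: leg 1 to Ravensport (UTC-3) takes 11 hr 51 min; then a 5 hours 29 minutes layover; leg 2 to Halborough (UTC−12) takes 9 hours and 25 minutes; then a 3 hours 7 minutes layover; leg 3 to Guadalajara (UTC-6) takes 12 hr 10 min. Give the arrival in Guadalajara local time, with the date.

Convert departure to UTC: 12:45 + 3:30 = 16:15 UTC on Sep 5.
Add 11 hours 51 minutes leg 1 → 04:06 UTC (Sep 6).
Add 5 hours and 29 minutes layover in Ravensport → 09:35 UTC.
Add 9 hours 25 minutes leg 2 → 19:00 UTC.
Add 3 hours 7 minutes layover in Halborough → 22:07 UTC.
Add 12 hours and 10 minutes leg 3 → 10:17 UTC (Sep 7).
Guadalajara is UTC−6:00, so local arrival = 10:17 − 6:00 = 04:17 on Sep 7.

04:17 on September 7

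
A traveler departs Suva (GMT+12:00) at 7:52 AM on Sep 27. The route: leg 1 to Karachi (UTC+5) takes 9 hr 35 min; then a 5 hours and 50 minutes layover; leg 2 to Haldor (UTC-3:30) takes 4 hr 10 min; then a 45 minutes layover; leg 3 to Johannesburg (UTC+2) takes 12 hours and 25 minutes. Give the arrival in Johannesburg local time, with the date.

6:37 AM on September 28

Convert departure to UTC: 7:52 AM − 12:00 = 7:52 PM UTC on Sep 26.
Add 9 hours 35 minutes leg 1 → 5:27 AM UTC (Sep 27).
Add 5 hours 50 minutes layover in Karachi → 11:17 AM UTC.
Add 4 hours and 10 minutes leg 2 → 3:27 PM UTC.
Add 45 minutes layover in Haldor → 4:12 PM UTC.
Add 12 hours 25 minutes leg 3 → 4:37 AM UTC (Sep 28).
Johannesburg is UTC+2:00, so local arrival = 4:37 AM + 2:00 = 6:37 AM on Sep 28.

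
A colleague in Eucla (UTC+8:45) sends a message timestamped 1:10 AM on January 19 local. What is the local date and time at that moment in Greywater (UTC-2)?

2:25 PM on January 18

Greywater is 10:45 behind Eucla.
Shift by the zone difference: 1:10 AM − 10:45 = 2:25 PM on Jan 18 in Greywater.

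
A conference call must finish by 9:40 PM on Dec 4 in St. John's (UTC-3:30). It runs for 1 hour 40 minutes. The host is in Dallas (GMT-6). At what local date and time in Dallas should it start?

Target end time in UTC: 9:40 PM + 3:30 = 1:10 AM on Dec 5.
Subtract 1 hour and 40 minutes → start 11:30 PM UTC on Dec 4.
Dallas is UTC−6:00: 11:30 PM − 6:00 = 5:30 PM on Dec 4.

5:30 PM on December 4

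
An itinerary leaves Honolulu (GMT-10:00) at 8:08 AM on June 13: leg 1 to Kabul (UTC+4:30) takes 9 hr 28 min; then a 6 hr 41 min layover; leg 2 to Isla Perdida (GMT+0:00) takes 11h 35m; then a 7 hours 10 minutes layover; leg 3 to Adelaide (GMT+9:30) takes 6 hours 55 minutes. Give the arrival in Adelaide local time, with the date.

Convert departure to UTC: 8:08 AM + 10:00 = 6:08 PM UTC on Jun 13.
Add 9 hours 28 minutes leg 1 → 3:36 AM UTC (Jun 14).
Add 6 hours 41 minutes layover in Kabul → 10:17 AM UTC.
Add 11 hours 35 minutes leg 2 → 9:52 PM UTC.
Add 7 hours and 10 minutes layover in Isla Perdida → 5:02 AM UTC (Jun 15).
Add 6 hours and 55 minutes leg 3 → 11:57 AM UTC.
Adelaide is UTC+9:30, so local arrival = 11:57 AM + 9:30 = 9:27 PM on Jun 15.

9:27 PM on Jun 15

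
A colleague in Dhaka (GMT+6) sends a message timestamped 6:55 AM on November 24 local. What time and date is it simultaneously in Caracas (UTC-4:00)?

8:55 PM on November 23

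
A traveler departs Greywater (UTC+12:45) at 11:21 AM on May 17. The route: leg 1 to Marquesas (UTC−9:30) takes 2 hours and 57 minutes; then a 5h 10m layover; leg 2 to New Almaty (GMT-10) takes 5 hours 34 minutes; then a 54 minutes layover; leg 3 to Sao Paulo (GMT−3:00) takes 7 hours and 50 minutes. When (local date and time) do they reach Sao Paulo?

Convert departure to UTC: 11:21 AM − 12:45 = 10:36 PM UTC on May 16.
Add 2 hours and 57 minutes leg 1 → 1:33 AM UTC (May 17).
Add 5 hours and 10 minutes layover in Marquesas → 6:43 AM UTC.
Add 5 hours and 34 minutes leg 2 → 12:17 PM UTC.
Add 54 minutes layover in New Almaty → 1:11 PM UTC.
Add 7 hours and 50 minutes leg 3 → 9:01 PM UTC.
Sao Paulo is UTC−3:00, so local arrival = 9:01 PM − 3:00 = 6:01 PM on May 17.

6:01 PM on May 17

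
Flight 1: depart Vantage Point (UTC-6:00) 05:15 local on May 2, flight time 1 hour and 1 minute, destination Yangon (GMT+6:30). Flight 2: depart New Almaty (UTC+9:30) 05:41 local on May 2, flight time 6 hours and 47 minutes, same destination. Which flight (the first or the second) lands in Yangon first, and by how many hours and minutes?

Flight 1 in UTC: 05:15 + 6:00 = 11:15 on May 2.
+1 hour 1 minute → arrive 12:16 UTC on May 2.
Flight 2 in UTC: 05:41 − 9:30 = 20:11 on May 1.
+6 hours and 47 minutes → arrive 02:58 UTC on May 2.
Flight 2 lands earlier by 9 hours 18 minutes.

the second, by 9 hours 18 minutes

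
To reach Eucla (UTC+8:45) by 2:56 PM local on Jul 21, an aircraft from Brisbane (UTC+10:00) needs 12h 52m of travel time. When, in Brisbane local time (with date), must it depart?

Target arrival in UTC: 2:56 PM − 8:45 = 6:11 AM on Jul 21.
Subtract 12 hours and 52 minutes → departure 5:19 PM UTC on Jul 20.
Brisbane is UTC+10:00: 5:19 PM + 10:00 = 3:19 AM on Jul 21.

3:19 AM on July 21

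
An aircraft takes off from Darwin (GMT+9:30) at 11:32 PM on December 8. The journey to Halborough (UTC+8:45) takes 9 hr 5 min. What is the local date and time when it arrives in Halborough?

7:52 AM on December 9

Convert departure to UTC: 11:32 PM − 9:30 = 2:02 PM UTC on Dec 8.
Add 9 hours 5 minutes travel time → 11:07 PM UTC.
Halborough is UTC+8:45, so local arrival = 11:07 PM + 8:45 = 7:52 AM on Dec 9.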